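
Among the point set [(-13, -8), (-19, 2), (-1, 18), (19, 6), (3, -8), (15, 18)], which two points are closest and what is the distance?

Computing all pairwise distances among 6 points:

d((-13, -8), (-19, 2)) = 11.6619 <-- minimum
d((-13, -8), (-1, 18)) = 28.6356
d((-13, -8), (19, 6)) = 34.9285
d((-13, -8), (3, -8)) = 16.0
d((-13, -8), (15, 18)) = 38.2099
d((-19, 2), (-1, 18)) = 24.0832
d((-19, 2), (19, 6)) = 38.2099
d((-19, 2), (3, -8)) = 24.1661
d((-19, 2), (15, 18)) = 37.5766
d((-1, 18), (19, 6)) = 23.3238
d((-1, 18), (3, -8)) = 26.3059
d((-1, 18), (15, 18)) = 16.0
d((19, 6), (3, -8)) = 21.2603
d((19, 6), (15, 18)) = 12.6491
d((3, -8), (15, 18)) = 28.6356

Closest pair: (-13, -8) and (-19, 2) with distance 11.6619

The closest pair is (-13, -8) and (-19, 2) with Euclidean distance 11.6619. For 6 points, brute-force pairwise comparison is shown above. For large n, the divide-and-conquer algorithm (sort by x, recurse on halves, check the dividing strip) achieves O(n log n).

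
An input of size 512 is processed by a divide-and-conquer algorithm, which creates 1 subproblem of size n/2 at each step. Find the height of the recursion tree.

For divide and conquer with division factor 2:

Problem sizes at each level:
Level 0: 512
Level 1: 256
Level 2: 128
Level 3: 64
Level 4: 32
Level 5: 16
Level 6: 8
Level 7: 4
Level 8: 2
Level 9: 1

The root is level 0 and the size-1 base case is level 9 (the tree spans levels 0 through 9, i.e. 10 levels counting the root), so the depth is the number of divisions: log_2(512) = 9

The recursion tree depth is log_2(512) = 9. At each level, the problem size is divided by 2, so it takes 9 divisions to reduce to a base case of size 1. The algorithm makes 1 recursive call at each level.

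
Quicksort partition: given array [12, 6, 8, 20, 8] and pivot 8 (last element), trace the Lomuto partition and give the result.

Lomuto partition with pivot = 8:

Initial array: [12, 6, 8, 20, 8]

arr[0]=12 > 8: no swap
arr[1]=6 <= 8: swap with position 0, array becomes [6, 12, 8, 20, 8]
arr[2]=8 <= 8: swap with position 1, array becomes [6, 8, 12, 20, 8]
arr[3]=20 > 8: no swap

Place pivot at position 2: [6, 8, 8, 20, 12]
Pivot position: 2

After partitioning with pivot 8, the array becomes [6, 8, 8, 20, 12]. The pivot is placed at index 2. All elements to the left of the pivot are <= 8, and all elements to the right are > 8.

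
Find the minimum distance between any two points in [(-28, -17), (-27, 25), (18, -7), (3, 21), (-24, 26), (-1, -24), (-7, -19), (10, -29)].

Computing all pairwise distances among 8 points:

d((-28, -17), (-27, 25)) = 42.0119
d((-28, -17), (18, -7)) = 47.0744
d((-28, -17), (3, 21)) = 49.0408
d((-28, -17), (-24, 26)) = 43.1856
d((-28, -17), (-1, -24)) = 27.8927
d((-28, -17), (-7, -19)) = 21.095
d((-28, -17), (10, -29)) = 39.8497
d((-27, 25), (18, -7)) = 55.2178
d((-27, 25), (3, 21)) = 30.2655
d((-27, 25), (-24, 26)) = 3.1623 <-- minimum
d((-27, 25), (-1, -24)) = 55.4707
d((-27, 25), (-7, -19)) = 48.3322
d((-27, 25), (10, -29)) = 65.4599
d((18, -7), (3, 21)) = 31.7648
d((18, -7), (-24, 26)) = 53.4135
d((18, -7), (-1, -24)) = 25.4951
d((18, -7), (-7, -19)) = 27.7308
d((18, -7), (10, -29)) = 23.4094
d((3, 21), (-24, 26)) = 27.4591
d((3, 21), (-1, -24)) = 45.1774
d((3, 21), (-7, -19)) = 41.2311
d((3, 21), (10, -29)) = 50.4876
d((-24, 26), (-1, -24)) = 55.0364
d((-24, 26), (-7, -19)) = 48.1041
d((-24, 26), (10, -29)) = 64.6607
d((-1, -24), (-7, -19)) = 7.8102
d((-1, -24), (10, -29)) = 12.083
d((-7, -19), (10, -29)) = 19.7231

Closest pair: (-27, 25) and (-24, 26) with distance 3.1623

The closest pair is (-27, 25) and (-24, 26) with Euclidean distance 3.1623. For 8 points, brute-force pairwise comparison is shown above. For large n, the divide-and-conquer algorithm (sort by x, recurse on halves, check the dividing strip) achieves O(n log n).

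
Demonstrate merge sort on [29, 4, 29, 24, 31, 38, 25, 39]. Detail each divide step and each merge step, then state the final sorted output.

Merge sort trace:

Split: [29, 4, 29, 24, 31, 38, 25, 39] -> [29, 4, 29, 24] and [31, 38, 25, 39]
  Split: [29, 4, 29, 24] -> [29, 4] and [29, 24]
    Split: [29, 4] -> [29] and [4]
    Merge: [29] + [4] -> [4, 29]
    Split: [29, 24] -> [29] and [24]
    Merge: [29] + [24] -> [24, 29]
  Merge: [4, 29] + [24, 29] -> [4, 24, 29, 29]
  Split: [31, 38, 25, 39] -> [31, 38] and [25, 39]
    Split: [31, 38] -> [31] and [38]
    Merge: [31] + [38] -> [31, 38]
    Split: [25, 39] -> [25] and [39]
    Merge: [25] + [39] -> [25, 39]
  Merge: [31, 38] + [25, 39] -> [25, 31, 38, 39]
Merge: [4, 24, 29, 29] + [25, 31, 38, 39] -> [4, 24, 25, 29, 29, 31, 38, 39]

Final sorted array: [4, 24, 25, 29, 29, 31, 38, 39]

The merge sort proceeds by recursively splitting the array and merging sorted halves.
After all merges, the sorted array is [4, 24, 25, 29, 29, 31, 38, 39].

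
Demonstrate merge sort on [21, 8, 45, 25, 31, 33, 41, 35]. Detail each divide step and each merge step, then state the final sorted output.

Merge sort trace:

Split: [21, 8, 45, 25, 31, 33, 41, 35] -> [21, 8, 45, 25] and [31, 33, 41, 35]
  Split: [21, 8, 45, 25] -> [21, 8] and [45, 25]
    Split: [21, 8] -> [21] and [8]
    Merge: [21] + [8] -> [8, 21]
    Split: [45, 25] -> [45] and [25]
    Merge: [45] + [25] -> [25, 45]
  Merge: [8, 21] + [25, 45] -> [8, 21, 25, 45]
  Split: [31, 33, 41, 35] -> [31, 33] and [41, 35]
    Split: [31, 33] -> [31] and [33]
    Merge: [31] + [33] -> [31, 33]
    Split: [41, 35] -> [41] and [35]
    Merge: [41] + [35] -> [35, 41]
  Merge: [31, 33] + [35, 41] -> [31, 33, 35, 41]
Merge: [8, 21, 25, 45] + [31, 33, 35, 41] -> [8, 21, 25, 31, 33, 35, 41, 45]

Final sorted array: [8, 21, 25, 31, 33, 35, 41, 45]

The merge sort proceeds by recursively splitting the array and merging sorted halves.
After all merges, the sorted array is [8, 21, 25, 31, 33, 35, 41, 45].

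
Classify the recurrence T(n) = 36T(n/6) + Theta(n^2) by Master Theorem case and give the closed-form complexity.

Master Theorem for T(n) = 36T(n/6) + O(n^2):

a = 36, b = 6, c = 2
log_b(a) = log_6(36) = 2.0000

Case 2: c = 2 = log_6(36) = 2.0000
T(n) = O(n^2 log n) = O(n^2 log n)

For T(n) = 36T(n/6) + O(n^2): log_6(36) = 2.0000. This is Case 2 of the Master Theorem (c = log_b(a), equal work at all levels), giving O(n^2 log n).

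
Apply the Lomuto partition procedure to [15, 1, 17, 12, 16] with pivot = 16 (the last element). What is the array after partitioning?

Lomuto partition with pivot = 16:

Initial array: [15, 1, 17, 12, 16]

arr[0]=15 <= 16: swap with position 0, array becomes [15, 1, 17, 12, 16]
arr[1]=1 <= 16: swap with position 1, array becomes [15, 1, 17, 12, 16]
arr[2]=17 > 16: no swap
arr[3]=12 <= 16: swap with position 2, array becomes [15, 1, 12, 17, 16]

Place pivot at position 3: [15, 1, 12, 16, 17]
Pivot position: 3

After partitioning with pivot 16, the array becomes [15, 1, 12, 16, 17]. The pivot is placed at index 3. All elements to the left of the pivot are <= 16, and all elements to the right are > 16.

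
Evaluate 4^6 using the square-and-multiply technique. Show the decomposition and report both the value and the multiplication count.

Computing 4^6 by squaring (build up from 4^1; each line after the first costs one multiplication):

4^1 = 4
4^2 = (4^1)^2 = 4^2 = 16
4^3 = 4 * 4^2 = 4 * 16 = 64
4^6 = (4^3)^2 = 64^2 = 4096

Result: 4096
Multiplications needed: 3 (3 lines after 4^1)

4^6 = 4096. Using exponentiation by squaring, this requires 3 multiplications. The key idea: if the exponent is even, square the half-power; if odd, multiply by the base once.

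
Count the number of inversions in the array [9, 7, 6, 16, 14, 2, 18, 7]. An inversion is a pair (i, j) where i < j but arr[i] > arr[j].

Finding inversions in [9, 7, 6, 16, 14, 2, 18, 7]:

(0, 1): arr[0]=9 > arr[1]=7
(0, 2): arr[0]=9 > arr[2]=6
(0, 5): arr[0]=9 > arr[5]=2
(0, 7): arr[0]=9 > arr[7]=7
(1, 2): arr[1]=7 > arr[2]=6
(1, 5): arr[1]=7 > arr[5]=2
(2, 5): arr[2]=6 > arr[5]=2
(3, 4): arr[3]=16 > arr[4]=14
(3, 5): arr[3]=16 > arr[5]=2
(3, 7): arr[3]=16 > arr[7]=7
(4, 5): arr[4]=14 > arr[5]=2
(4, 7): arr[4]=14 > arr[7]=7
(6, 7): arr[6]=18 > arr[7]=7

Total inversions: 13

The array has 13 inversion(s): (0,1), (0,2), (0,5), (0,7), (1,2), (1,5), (2,5), (3,4), (3,5), (3,7), (4,5), (4,7), (6,7). Each pair (i,j) satisfies i < j and arr[i] > arr[j].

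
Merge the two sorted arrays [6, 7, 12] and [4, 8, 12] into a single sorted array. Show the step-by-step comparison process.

Merging process:

Compare 6 vs 4: take 4 from right. Merged: [4]
Compare 6 vs 8: take 6 from left. Merged: [4, 6]
Compare 7 vs 8: take 7 from left. Merged: [4, 6, 7]
Compare 12 vs 8: take 8 from right. Merged: [4, 6, 7, 8]
Compare 12 vs 12: take 12 from left. Merged: [4, 6, 7, 8, 12]
Append remaining from right: [12]. Merged: [4, 6, 7, 8, 12, 12]

Final merged array: [4, 6, 7, 8, 12, 12]
Total comparisons: 5

The merged array is [4, 6, 7, 8, 12, 12], requiring 5 comparisons. The merge step runs in O(n) time where n is the total number of elements.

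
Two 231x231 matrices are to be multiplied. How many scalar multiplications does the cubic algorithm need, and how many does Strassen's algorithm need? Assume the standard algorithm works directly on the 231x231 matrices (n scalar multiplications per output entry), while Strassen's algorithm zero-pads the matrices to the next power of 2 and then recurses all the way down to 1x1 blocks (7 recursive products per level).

Matrix multiplication for 231x231 matrices:

Strassen's algorithm requires power-of-2 dimensions. Pad 231x231 to 256x256 (next power of 2).

Standard algorithm: 231^3 = 12326391 multiplications
Strassen's algorithm: 7^(log2(256)) = 7^8 = 5764801 multiplications
Savings: 12326391 - 5764801 = 6561590 multiplications

Standard: 12326391 multiplications (231^3). Strassen: 5764801 multiplications (7^8, after padding to 256x256). Strassen reduces 8 recursive multiplications to 7 at each level.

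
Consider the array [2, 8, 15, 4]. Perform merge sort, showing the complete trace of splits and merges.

Merge sort trace:

Split: [2, 8, 15, 4] -> [2, 8] and [15, 4]
  Split: [2, 8] -> [2] and [8]
  Merge: [2] + [8] -> [2, 8]
  Split: [15, 4] -> [15] and [4]
  Merge: [15] + [4] -> [4, 15]
Merge: [2, 8] + [4, 15] -> [2, 4, 8, 15]

Final sorted array: [2, 4, 8, 15]

The merge sort proceeds by recursively splitting the array and merging sorted halves.
After all merges, the sorted array is [2, 4, 8, 15].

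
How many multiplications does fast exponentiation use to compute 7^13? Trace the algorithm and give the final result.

Computing 7^13 by squaring (build up from 7^1; each line after the first costs one multiplication):

7^1 = 7
7^2 = (7^1)^2 = 7^2 = 49
7^3 = 7 * 7^2 = 7 * 49 = 343
7^6 = (7^3)^2 = 343^2 = 117649
7^12 = (7^6)^2 = 117649^2 = 13841287201
7^13 = 7 * 7^12 = 7 * 13841287201 = 96889010407

Result: 96889010407
Multiplications needed: 5 (5 lines after 7^1)

7^13 = 96889010407. Using exponentiation by squaring, this requires 5 multiplications. The key idea: if the exponent is even, square the half-power; if odd, multiply by the base once.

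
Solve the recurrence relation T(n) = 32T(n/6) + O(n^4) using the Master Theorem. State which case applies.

Master Theorem for T(n) = 32T(n/6) + O(n^4):

a = 32, b = 6, c = 4
log_b(a) = log_6(32) = 1.9343

Case 3: c = 4 > log_6(32) = 1.9343
T(n) = O(n^4) = O(n^4)

For T(n) = 32T(n/6) + O(n^4): log_6(32) = 1.9343. This is Case 3 of the Master Theorem (c > log_b(a), work dominated by root), giving O(n^4).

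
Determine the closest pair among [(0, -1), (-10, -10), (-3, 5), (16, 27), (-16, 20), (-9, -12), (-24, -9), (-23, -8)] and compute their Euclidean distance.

Computing all pairwise distances among 8 points:

d((0, -1), (-10, -10)) = 13.4536
d((0, -1), (-3, 5)) = 6.7082
d((0, -1), (16, 27)) = 32.249
d((0, -1), (-16, 20)) = 26.4008
d((0, -1), (-9, -12)) = 14.2127
d((0, -1), (-24, -9)) = 25.2982
d((0, -1), (-23, -8)) = 24.0416
d((-10, -10), (-3, 5)) = 16.5529
d((-10, -10), (16, 27)) = 45.2217
d((-10, -10), (-16, 20)) = 30.5941
d((-10, -10), (-9, -12)) = 2.2361
d((-10, -10), (-24, -9)) = 14.0357
d((-10, -10), (-23, -8)) = 13.1529
d((-3, 5), (16, 27)) = 29.0689
d((-3, 5), (-16, 20)) = 19.8494
d((-3, 5), (-9, -12)) = 18.0278
d((-3, 5), (-24, -9)) = 25.2389
d((-3, 5), (-23, -8)) = 23.8537
d((16, 27), (-16, 20)) = 32.7567
d((16, 27), (-9, -12)) = 46.3249
d((16, 27), (-24, -9)) = 53.8145
d((16, 27), (-23, -8)) = 52.4023
d((-16, 20), (-9, -12)) = 32.7567
d((-16, 20), (-24, -9)) = 30.0832
d((-16, 20), (-23, -8)) = 28.8617
d((-9, -12), (-24, -9)) = 15.2971
d((-9, -12), (-23, -8)) = 14.5602
d((-24, -9), (-23, -8)) = 1.4142 <-- minimum

Closest pair: (-24, -9) and (-23, -8) with distance 1.4142

The closest pair is (-24, -9) and (-23, -8) with Euclidean distance 1.4142. For 8 points, brute-force pairwise comparison is shown above. For large n, the divide-and-conquer algorithm (sort by x, recurse on halves, check the dividing strip) achieves O(n log n).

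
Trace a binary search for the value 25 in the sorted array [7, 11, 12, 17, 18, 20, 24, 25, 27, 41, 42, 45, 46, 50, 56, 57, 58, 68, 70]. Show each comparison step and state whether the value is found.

Binary search for 25 in [7, 11, 12, 17, 18, 20, 24, 25, 27, 41, 42, 45, 46, 50, 56, 57, 58, 68, 70]:

lo=0, hi=18, mid=9, arr[mid]=41 -> 41 > 25, search left half
lo=0, hi=8, mid=4, arr[mid]=18 -> 18 < 25, search right half
lo=5, hi=8, mid=6, arr[mid]=24 -> 24 < 25, search right half
lo=7, hi=8, mid=7, arr[mid]=25 -> Found target at index 7!

Binary search finds 25 at index 7 after 4 comparisons. The search repeatedly halves the search space by comparing with the middle element.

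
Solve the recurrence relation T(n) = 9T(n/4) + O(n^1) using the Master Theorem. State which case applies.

Master Theorem for T(n) = 9T(n/4) + O(n^1):

a = 9, b = 4, c = 1
log_b(a) = log_4(9) = 1.5850

Case 1: c = 1 < log_4(9) = 1.5850
T(n) = O(n^(log_4 9))

For T(n) = 9T(n/4) + O(n^1): log_4(9) = 1.5850. This is Case 1 of the Master Theorem (c < log_b(a), work dominated by leaves), giving O(n^(log_4 9)).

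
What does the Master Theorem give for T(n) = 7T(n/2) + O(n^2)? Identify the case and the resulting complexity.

Master Theorem for T(n) = 7T(n/2) + O(n^2):

a = 7, b = 2, c = 2
log_b(a) = log_2(7) = 2.8074

Case 1: c = 2 < log_2(7) = 2.8074
T(n) = O(n^(log_2 7))

For T(n) = 7T(n/2) + O(n^2): log_2(7) = 2.8074. This is Case 1 of the Master Theorem (c < log_b(a), work dominated by leaves), giving O(n^(log_2 7)).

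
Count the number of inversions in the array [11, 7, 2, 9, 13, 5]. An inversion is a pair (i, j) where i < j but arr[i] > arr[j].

Finding inversions in [11, 7, 2, 9, 13, 5]:

(0, 1): arr[0]=11 > arr[1]=7
(0, 2): arr[0]=11 > arr[2]=2
(0, 3): arr[0]=11 > arr[3]=9
(0, 5): arr[0]=11 > arr[5]=5
(1, 2): arr[1]=7 > arr[2]=2
(1, 5): arr[1]=7 > arr[5]=5
(3, 5): arr[3]=9 > arr[5]=5
(4, 5): arr[4]=13 > arr[5]=5

Total inversions: 8

The array has 8 inversion(s): (0,1), (0,2), (0,3), (0,5), (1,2), (1,5), (3,5), (4,5). Each pair (i,j) satisfies i < j and arr[i] > arr[j].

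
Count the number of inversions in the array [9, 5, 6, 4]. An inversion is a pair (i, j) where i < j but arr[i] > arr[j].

Finding inversions in [9, 5, 6, 4]:

(0, 1): arr[0]=9 > arr[1]=5
(0, 2): arr[0]=9 > arr[2]=6
(0, 3): arr[0]=9 > arr[3]=4
(1, 3): arr[1]=5 > arr[3]=4
(2, 3): arr[2]=6 > arr[3]=4

Total inversions: 5

The array has 5 inversion(s): (0,1), (0,2), (0,3), (1,3), (2,3). Each pair (i,j) satisfies i < j and arr[i] > arr[j].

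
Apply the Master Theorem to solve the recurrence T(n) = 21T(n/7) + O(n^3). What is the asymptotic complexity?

Master Theorem for T(n) = 21T(n/7) + O(n^3):

a = 21, b = 7, c = 3
log_b(a) = log_7(21) = 1.5646

Case 3: c = 3 > log_7(21) = 1.5646
T(n) = O(n^3) = O(n^3)

For T(n) = 21T(n/7) + O(n^3): log_7(21) = 1.5646. This is Case 3 of the Master Theorem (c > log_b(a), work dominated by root), giving O(n^3).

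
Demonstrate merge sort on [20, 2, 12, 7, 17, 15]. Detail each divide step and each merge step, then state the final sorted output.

Merge sort trace:

Split: [20, 2, 12, 7, 17, 15] -> [20, 2, 12] and [7, 17, 15]
  Split: [20, 2, 12] -> [20] and [2, 12]
    Split: [2, 12] -> [2] and [12]
    Merge: [2] + [12] -> [2, 12]
  Merge: [20] + [2, 12] -> [2, 12, 20]
  Split: [7, 17, 15] -> [7] and [17, 15]
    Split: [17, 15] -> [17] and [15]
    Merge: [17] + [15] -> [15, 17]
  Merge: [7] + [15, 17] -> [7, 15, 17]
Merge: [2, 12, 20] + [7, 15, 17] -> [2, 7, 12, 15, 17, 20]

Final sorted array: [2, 7, 12, 15, 17, 20]

The merge sort proceeds by recursively splitting the array and merging sorted halves.
After all merges, the sorted array is [2, 7, 12, 15, 17, 20].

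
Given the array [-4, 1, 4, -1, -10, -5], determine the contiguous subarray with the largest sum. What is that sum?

Using Kadane's algorithm on [-4, 1, 4, -1, -10, -5]:

Scanning through the array:
Position 1 (value 1): max_ending_here = 1, max_so_far = 1
Position 2 (value 4): max_ending_here = 5, max_so_far = 5
Position 3 (value -1): max_ending_here = 4, max_so_far = 5
Position 4 (value -10): max_ending_here = -6, max_so_far = 5
Position 5 (value -5): max_ending_here = -5, max_so_far = 5

Maximum subarray: [1, 4]
Maximum sum: 5

The maximum subarray is [1, 4] with sum 5. This subarray runs from index 1 to index 2.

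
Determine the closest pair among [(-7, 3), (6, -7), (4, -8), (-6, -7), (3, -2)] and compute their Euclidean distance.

Computing all pairwise distances among 5 points:

d((-7, 3), (6, -7)) = 16.4012
d((-7, 3), (4, -8)) = 15.5563
d((-7, 3), (-6, -7)) = 10.0499
d((-7, 3), (3, -2)) = 11.1803
d((6, -7), (4, -8)) = 2.2361 <-- minimum
d((6, -7), (-6, -7)) = 12.0
d((6, -7), (3, -2)) = 5.831
d((4, -8), (-6, -7)) = 10.0499
d((4, -8), (3, -2)) = 6.0828
d((-6, -7), (3, -2)) = 10.2956

Closest pair: (6, -7) and (4, -8) with distance 2.2361

The closest pair is (6, -7) and (4, -8) with Euclidean distance 2.2361. For 5 points, brute-force pairwise comparison is shown above. For large n, the divide-and-conquer algorithm (sort by x, recurse on halves, check the dividing strip) achieves O(n log n).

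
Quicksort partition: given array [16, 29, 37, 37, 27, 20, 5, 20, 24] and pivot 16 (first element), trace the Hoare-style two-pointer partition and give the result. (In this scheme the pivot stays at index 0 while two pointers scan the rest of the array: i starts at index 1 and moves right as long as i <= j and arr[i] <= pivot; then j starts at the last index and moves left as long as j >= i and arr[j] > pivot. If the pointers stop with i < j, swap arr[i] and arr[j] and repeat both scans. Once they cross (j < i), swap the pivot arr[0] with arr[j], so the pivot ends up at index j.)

Hoare-style two-pointer partition with pivot = 16:

Initial array: [16, 29, 37, 37, 27, 20, 5, 20, 24]

Pointers start at i = 1, j = 8.
i stops at index 1 (arr[1]=29 > 16), j stops at index 6 (arr[6]=5 <= 16): swap arr[1] and arr[6], array becomes [16, 5, 37, 37, 27, 20, 29, 20, 24]
i ends at 2, j ends at 1: the pointers have crossed (j < i), so scanning stops.

Swap pivot arr[0] with arr[1] to place pivot at position 1: [5, 16, 37, 37, 27, 20, 29, 20, 24]
Pivot position: 1

After partitioning with pivot 16, the array becomes [5, 16, 37, 37, 27, 20, 29, 20, 24]. The pivot is placed at index 1. All elements to the left of the pivot are <= 16, and all elements to the right are > 16.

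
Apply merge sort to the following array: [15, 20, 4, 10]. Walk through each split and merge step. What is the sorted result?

Merge sort trace:

Split: [15, 20, 4, 10] -> [15, 20] and [4, 10]
  Split: [15, 20] -> [15] and [20]
  Merge: [15] + [20] -> [15, 20]
  Split: [4, 10] -> [4] and [10]
  Merge: [4] + [10] -> [4, 10]
Merge: [15, 20] + [4, 10] -> [4, 10, 15, 20]

Final sorted array: [4, 10, 15, 20]

The merge sort proceeds by recursively splitting the array and merging sorted halves.
After all merges, the sorted array is [4, 10, 15, 20].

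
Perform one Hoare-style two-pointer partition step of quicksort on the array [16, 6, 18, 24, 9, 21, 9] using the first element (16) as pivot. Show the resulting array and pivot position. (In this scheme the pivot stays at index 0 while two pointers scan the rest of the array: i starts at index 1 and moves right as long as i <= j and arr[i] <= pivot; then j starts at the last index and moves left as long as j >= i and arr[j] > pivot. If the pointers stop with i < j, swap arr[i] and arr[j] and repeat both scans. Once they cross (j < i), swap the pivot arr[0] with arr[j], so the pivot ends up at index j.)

Hoare-style two-pointer partition with pivot = 16:

Initial array: [16, 6, 18, 24, 9, 21, 9]

Pointers start at i = 1, j = 6.
i stops at index 2 (arr[2]=18 > 16), j stops at index 6 (arr[6]=9 <= 16): swap arr[2] and arr[6], array becomes [16, 6, 9, 24, 9, 21, 18]
i stops at index 3 (arr[3]=24 > 16), j stops at index 4 (arr[4]=9 <= 16): swap arr[3] and arr[4], array becomes [16, 6, 9, 9, 24, 21, 18]
i ends at 4, j ends at 3: the pointers have crossed (j < i), so scanning stops.

Swap pivot arr[0] with arr[3] to place pivot at position 3: [9, 6, 9, 16, 24, 21, 18]
Pivot position: 3

After partitioning with pivot 16, the array becomes [9, 6, 9, 16, 24, 21, 18]. The pivot is placed at index 3. All elements to the left of the pivot are <= 16, and all elements to the right are > 16.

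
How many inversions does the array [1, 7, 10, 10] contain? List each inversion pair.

Finding inversions in [1, 7, 10, 10]:


Total inversions: 0

The array has 0 inversions. It is already sorted.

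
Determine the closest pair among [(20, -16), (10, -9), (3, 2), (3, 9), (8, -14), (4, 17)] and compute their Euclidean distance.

Computing all pairwise distances among 6 points:

d((20, -16), (10, -9)) = 12.2066
d((20, -16), (3, 2)) = 24.7588
d((20, -16), (3, 9)) = 30.2324
d((20, -16), (8, -14)) = 12.1655
d((20, -16), (4, 17)) = 36.6742
d((10, -9), (3, 2)) = 13.0384
d((10, -9), (3, 9)) = 19.3132
d((10, -9), (8, -14)) = 5.3852 <-- minimum
d((10, -9), (4, 17)) = 26.6833
d((3, 2), (3, 9)) = 7.0
d((3, 2), (8, -14)) = 16.7631
d((3, 2), (4, 17)) = 15.0333
d((3, 9), (8, -14)) = 23.5372
d((3, 9), (4, 17)) = 8.0623
d((8, -14), (4, 17)) = 31.257

Closest pair: (10, -9) and (8, -14) with distance 5.3852

The closest pair is (10, -9) and (8, -14) with Euclidean distance 5.3852. For 6 points, brute-force pairwise comparison is shown above. For large n, the divide-and-conquer algorithm (sort by x, recurse on halves, check the dividing strip) achieves O(n log n).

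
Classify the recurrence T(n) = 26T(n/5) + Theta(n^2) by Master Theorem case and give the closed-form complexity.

Master Theorem for T(n) = 26T(n/5) + O(n^2):

a = 26, b = 5, c = 2
log_b(a) = log_5(26) = 2.0244

Case 1: c = 2 < log_5(26) = 2.0244
T(n) = O(n^(log_5 26))

For T(n) = 26T(n/5) + O(n^2): log_5(26) = 2.0244. This is Case 1 of the Master Theorem (c < log_b(a), work dominated by leaves), giving O(n^(log_5 26)).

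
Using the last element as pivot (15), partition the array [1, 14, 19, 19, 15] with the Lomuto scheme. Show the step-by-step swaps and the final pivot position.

Lomuto partition with pivot = 15:

Initial array: [1, 14, 19, 19, 15]

arr[0]=1 <= 15: swap with position 0, array becomes [1, 14, 19, 19, 15]
arr[1]=14 <= 15: swap with position 1, array becomes [1, 14, 19, 19, 15]
arr[2]=19 > 15: no swap
arr[3]=19 > 15: no swap

Place pivot at position 2: [1, 14, 15, 19, 19]
Pivot position: 2

After partitioning with pivot 15, the array becomes [1, 14, 15, 19, 19]. The pivot is placed at index 2. All elements to the left of the pivot are <= 15, and all elements to the right are > 15.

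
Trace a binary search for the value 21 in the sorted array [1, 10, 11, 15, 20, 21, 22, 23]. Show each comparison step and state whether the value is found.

Binary search for 21 in [1, 10, 11, 15, 20, 21, 22, 23]:

lo=0, hi=7, mid=3, arr[mid]=15 -> 15 < 21, search right half
lo=4, hi=7, mid=5, arr[mid]=21 -> Found target at index 5!

Binary search finds 21 at index 5 after 2 comparisons. The search repeatedly halves the search space by comparing with the middle element.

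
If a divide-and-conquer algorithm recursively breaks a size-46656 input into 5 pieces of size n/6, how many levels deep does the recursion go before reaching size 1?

For divide and conquer with division factor 6:

Problem sizes at each level:
Level 0: 46656
Level 1: 7776
Level 2: 1296
Level 3: 216
Level 4: 36
Level 5: 6
Level 6: 1

The root is level 0 and the size-1 base case is level 6 (the tree spans levels 0 through 6, i.e. 7 levels counting the root), so the depth is the number of divisions: log_6(46656) = 6

The recursion tree depth is log_6(46656) = 6. At each level, the problem size is divided by 6, so it takes 6 divisions to reduce to a base case of size 1. The algorithm makes 5 recursive calls at each level.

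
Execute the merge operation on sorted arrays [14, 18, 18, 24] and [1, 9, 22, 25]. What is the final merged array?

Merging process:

Compare 14 vs 1: take 1 from right. Merged: [1]
Compare 14 vs 9: take 9 from right. Merged: [1, 9]
Compare 14 vs 22: take 14 from left. Merged: [1, 9, 14]
Compare 18 vs 22: take 18 from left. Merged: [1, 9, 14, 18]
Compare 18 vs 22: take 18 from left. Merged: [1, 9, 14, 18, 18]
Compare 24 vs 22: take 22 from right. Merged: [1, 9, 14, 18, 18, 22]
Compare 24 vs 25: take 24 from left. Merged: [1, 9, 14, 18, 18, 22, 24]
Append remaining from right: [25]. Merged: [1, 9, 14, 18, 18, 22, 24, 25]

Final merged array: [1, 9, 14, 18, 18, 22, 24, 25]
Total comparisons: 7

The merged array is [1, 9, 14, 18, 18, 22, 24, 25], requiring 7 comparisons. The merge step runs in O(n) time where n is the total number of elements.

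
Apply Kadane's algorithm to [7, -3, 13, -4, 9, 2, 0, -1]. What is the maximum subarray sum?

Using Kadane's algorithm on [7, -3, 13, -4, 9, 2, 0, -1]:

Scanning through the array:
Position 1 (value -3): max_ending_here = 4, max_so_far = 7
Position 2 (value 13): max_ending_here = 17, max_so_far = 17
Position 3 (value -4): max_ending_here = 13, max_so_far = 17
Position 4 (value 9): max_ending_here = 22, max_so_far = 22
Position 5 (value 2): max_ending_here = 24, max_so_far = 24
Position 6 (value 0): max_ending_here = 24, max_so_far = 24
Position 7 (value -1): max_ending_here = 23, max_so_far = 24

Maximum subarray: [7, -3, 13, -4, 9, 2]
Maximum sum: 24

The maximum subarray is [7, -3, 13, -4, 9, 2] with sum 24. This subarray runs from index 0 to index 5.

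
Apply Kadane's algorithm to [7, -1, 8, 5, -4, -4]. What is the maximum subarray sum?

Using Kadane's algorithm on [7, -1, 8, 5, -4, -4]:

Scanning through the array:
Position 1 (value -1): max_ending_here = 6, max_so_far = 7
Position 2 (value 8): max_ending_here = 14, max_so_far = 14
Position 3 (value 5): max_ending_here = 19, max_so_far = 19
Position 4 (value -4): max_ending_here = 15, max_so_far = 19
Position 5 (value -4): max_ending_here = 11, max_so_far = 19

Maximum subarray: [7, -1, 8, 5]
Maximum sum: 19

The maximum subarray is [7, -1, 8, 5] with sum 19. This subarray runs from index 0 to index 3.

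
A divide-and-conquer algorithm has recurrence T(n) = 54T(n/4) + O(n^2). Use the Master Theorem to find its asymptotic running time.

Master Theorem for T(n) = 54T(n/4) + O(n^2):

a = 54, b = 4, c = 2
log_b(a) = log_4(54) = 2.8774

Case 1: c = 2 < log_4(54) = 2.8774
T(n) = O(n^(log_4 54))

For T(n) = 54T(n/4) + O(n^2): log_4(54) = 2.8774. This is Case 1 of the Master Theorem (c < log_b(a), work dominated by leaves), giving O(n^(log_4 54)).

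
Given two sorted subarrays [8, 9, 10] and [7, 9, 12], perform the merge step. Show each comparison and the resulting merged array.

Merging process:

Compare 8 vs 7: take 7 from right. Merged: [7]
Compare 8 vs 9: take 8 from left. Merged: [7, 8]
Compare 9 vs 9: take 9 from left. Merged: [7, 8, 9]
Compare 10 vs 9: take 9 from right. Merged: [7, 8, 9, 9]
Compare 10 vs 12: take 10 from left. Merged: [7, 8, 9, 9, 10]
Append remaining from right: [12]. Merged: [7, 8, 9, 9, 10, 12]

Final merged array: [7, 8, 9, 9, 10, 12]
Total comparisons: 5

The merged array is [7, 8, 9, 9, 10, 12], requiring 5 comparisons. The merge step runs in O(n) time where n is the total number of elements.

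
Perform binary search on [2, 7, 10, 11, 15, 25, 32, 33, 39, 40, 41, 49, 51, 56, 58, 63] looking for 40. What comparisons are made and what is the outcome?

Binary search for 40 in [2, 7, 10, 11, 15, 25, 32, 33, 39, 40, 41, 49, 51, 56, 58, 63]:

lo=0, hi=15, mid=7, arr[mid]=33 -> 33 < 40, search right half
lo=8, hi=15, mid=11, arr[mid]=49 -> 49 > 40, search left half
lo=8, hi=10, mid=9, arr[mid]=40 -> Found target at index 9!

Binary search finds 40 at index 9 after 3 comparisons. The search repeatedly halves the search space by comparing with the middle element.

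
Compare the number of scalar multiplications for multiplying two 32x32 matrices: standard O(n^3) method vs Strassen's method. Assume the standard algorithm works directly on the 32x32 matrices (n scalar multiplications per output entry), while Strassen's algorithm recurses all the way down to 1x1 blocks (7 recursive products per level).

Matrix multiplication for 32x32 matrices:

Standard algorithm: 32^3 = 32768 multiplications
Strassen's algorithm: 7^(log2(32)) = 7^5 = 16807 multiplications
Savings: 32768 - 16807 = 15961 multiplications

Standard: 32768 multiplications (32^3). Strassen: 16807 multiplications (7^5). Strassen reduces 8 recursive multiplications to 7 at each level.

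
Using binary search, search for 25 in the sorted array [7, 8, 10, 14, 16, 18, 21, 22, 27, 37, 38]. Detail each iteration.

Binary search for 25 in [7, 8, 10, 14, 16, 18, 21, 22, 27, 37, 38]:

lo=0, hi=10, mid=5, arr[mid]=18 -> 18 < 25, search right half
lo=6, hi=10, mid=8, arr[mid]=27 -> 27 > 25, search left half
lo=6, hi=7, mid=6, arr[mid]=21 -> 21 < 25, search right half
lo=7, hi=7, mid=7, arr[mid]=22 -> 22 < 25, search right half
lo=8 > hi=7, target 25 not found

Binary search determines that 25 is not in the array after 4 comparisons. The search space was exhausted without finding the target.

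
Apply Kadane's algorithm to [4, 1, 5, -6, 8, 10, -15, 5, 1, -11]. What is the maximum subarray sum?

Using Kadane's algorithm on [4, 1, 5, -6, 8, 10, -15, 5, 1, -11]:

Scanning through the array:
Position 1 (value 1): max_ending_here = 5, max_so_far = 5
Position 2 (value 5): max_ending_here = 10, max_so_far = 10
Position 3 (value -6): max_ending_here = 4, max_so_far = 10
Position 4 (value 8): max_ending_here = 12, max_so_far = 12
Position 5 (value 10): max_ending_here = 22, max_so_far = 22
Position 6 (value -15): max_ending_here = 7, max_so_far = 22
Position 7 (value 5): max_ending_here = 12, max_so_far = 22
Position 8 (value 1): max_ending_here = 13, max_so_far = 22
Position 9 (value -11): max_ending_here = 2, max_so_far = 22

Maximum subarray: [4, 1, 5, -6, 8, 10]
Maximum sum: 22

The maximum subarray is [4, 1, 5, -6, 8, 10] with sum 22. This subarray runs from index 0 to index 5.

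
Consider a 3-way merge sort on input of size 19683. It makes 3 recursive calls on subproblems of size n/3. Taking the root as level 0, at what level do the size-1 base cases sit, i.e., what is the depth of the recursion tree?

For divide and conquer with division factor 3:

Problem sizes at each level:
Level 0: 19683
Level 1: 6561
Level 2: 2187
Level 3: 729
Level 4: 243
Level 5: 81
Level 6: 27
Level 7: 9
Level 8: 3
Level 9: 1

The root is level 0 and the size-1 base case is level 9 (the tree spans levels 0 through 9, i.e. 10 levels counting the root), so the depth is the number of divisions: log_3(19683) = 9

The recursion tree depth is log_3(19683) = 9. At each level, the problem size is divided by 3, so it takes 9 divisions to reduce to a base case of size 1. The algorithm makes 3 recursive calls at each level.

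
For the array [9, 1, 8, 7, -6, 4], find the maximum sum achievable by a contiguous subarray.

Using Kadane's algorithm on [9, 1, 8, 7, -6, 4]:

Scanning through the array:
Position 1 (value 1): max_ending_here = 10, max_so_far = 10
Position 2 (value 8): max_ending_here = 18, max_so_far = 18
Position 3 (value 7): max_ending_here = 25, max_so_far = 25
Position 4 (value -6): max_ending_here = 19, max_so_far = 25
Position 5 (value 4): max_ending_here = 23, max_so_far = 25

Maximum subarray: [9, 1, 8, 7]
Maximum sum: 25

The maximum subarray is [9, 1, 8, 7] with sum 25. This subarray runs from index 0 to index 3.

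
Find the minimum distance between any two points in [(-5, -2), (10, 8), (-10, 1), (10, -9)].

Computing all pairwise distances among 4 points:

d((-5, -2), (10, 8)) = 18.0278
d((-5, -2), (-10, 1)) = 5.831 <-- minimum
d((-5, -2), (10, -9)) = 16.5529
d((10, 8), (-10, 1)) = 21.1896
d((10, 8), (10, -9)) = 17.0
d((-10, 1), (10, -9)) = 22.3607

Closest pair: (-5, -2) and (-10, 1) with distance 5.831

The closest pair is (-5, -2) and (-10, 1) with Euclidean distance 5.831. For 4 points, brute-force pairwise comparison is shown above. For large n, the divide-and-conquer algorithm (sort by x, recurse on halves, check the dividing strip) achieves O(n log n).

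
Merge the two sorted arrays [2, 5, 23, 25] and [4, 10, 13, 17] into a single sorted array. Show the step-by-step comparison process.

Merging process:

Compare 2 vs 4: take 2 from left. Merged: [2]
Compare 5 vs 4: take 4 from right. Merged: [2, 4]
Compare 5 vs 10: take 5 from left. Merged: [2, 4, 5]
Compare 23 vs 10: take 10 from right. Merged: [2, 4, 5, 10]
Compare 23 vs 13: take 13 from right. Merged: [2, 4, 5, 10, 13]
Compare 23 vs 17: take 17 from right. Merged: [2, 4, 5, 10, 13, 17]
Append remaining from left: [23, 25]. Merged: [2, 4, 5, 10, 13, 17, 23, 25]

Final merged array: [2, 4, 5, 10, 13, 17, 23, 25]
Total comparisons: 6

The merged array is [2, 4, 5, 10, 13, 17, 23, 25], requiring 6 comparisons. The merge step runs in O(n) time where n is the total number of elements.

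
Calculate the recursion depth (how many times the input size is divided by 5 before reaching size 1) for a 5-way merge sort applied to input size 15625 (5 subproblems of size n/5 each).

For divide and conquer with division factor 5:

Problem sizes at each level:
Level 0: 15625
Level 1: 3125
Level 2: 625
Level 3: 125
Level 4: 25
Level 5: 5
Level 6: 1

The root is level 0 and the size-1 base case is level 6 (the tree spans levels 0 through 6, i.e. 7 levels counting the root), so the depth is the number of divisions: log_5(15625) = 6

The recursion tree depth is log_5(15625) = 6. At each level, the problem size is divided by 5, so it takes 6 divisions to reduce to a base case of size 1. The algorithm makes 5 recursive calls at each level.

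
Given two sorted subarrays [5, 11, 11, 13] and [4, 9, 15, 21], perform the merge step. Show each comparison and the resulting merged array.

Merging process:

Compare 5 vs 4: take 4 from right. Merged: [4]
Compare 5 vs 9: take 5 from left. Merged: [4, 5]
Compare 11 vs 9: take 9 from right. Merged: [4, 5, 9]
Compare 11 vs 15: take 11 from left. Merged: [4, 5, 9, 11]
Compare 11 vs 15: take 11 from left. Merged: [4, 5, 9, 11, 11]
Compare 13 vs 15: take 13 from left. Merged: [4, 5, 9, 11, 11, 13]
Append remaining from right: [15, 21]. Merged: [4, 5, 9, 11, 11, 13, 15, 21]

Final merged array: [4, 5, 9, 11, 11, 13, 15, 21]
Total comparisons: 6

The merged array is [4, 5, 9, 11, 11, 13, 15, 21], requiring 6 comparisons. The merge step runs in O(n) time where n is the total number of elements.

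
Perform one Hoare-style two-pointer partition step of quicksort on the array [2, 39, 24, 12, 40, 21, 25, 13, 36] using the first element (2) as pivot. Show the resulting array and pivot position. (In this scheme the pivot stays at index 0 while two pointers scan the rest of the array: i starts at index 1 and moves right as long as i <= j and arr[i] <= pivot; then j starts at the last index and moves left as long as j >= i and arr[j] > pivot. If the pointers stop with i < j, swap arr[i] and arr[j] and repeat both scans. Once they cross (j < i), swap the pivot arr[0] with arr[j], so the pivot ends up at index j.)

Hoare-style two-pointer partition with pivot = 2:

Initial array: [2, 39, 24, 12, 40, 21, 25, 13, 36]

Pointers start at i = 1, j = 8.
i ends at 1, j ends at 0: the pointers have crossed (j < i), so scanning stops.

j = 0, so swapping arr[0] with arr[j] leaves the pivot at position 0: [2, 39, 24, 12, 40, 21, 25, 13, 36]
Pivot position: 0

After partitioning with pivot 2, the array becomes [2, 39, 24, 12, 40, 21, 25, 13, 36]. The pivot is placed at index 0. All elements to the left of the pivot are <= 2, and all elements to the right are > 2.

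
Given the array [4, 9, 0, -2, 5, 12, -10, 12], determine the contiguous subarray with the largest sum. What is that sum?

Using Kadane's algorithm on [4, 9, 0, -2, 5, 12, -10, 12]:

Scanning through the array:
Position 1 (value 9): max_ending_here = 13, max_so_far = 13
Position 2 (value 0): max_ending_here = 13, max_so_far = 13
Position 3 (value -2): max_ending_here = 11, max_so_far = 13
Position 4 (value 5): max_ending_here = 16, max_so_far = 16
Position 5 (value 12): max_ending_here = 28, max_so_far = 28
Position 6 (value -10): max_ending_here = 18, max_so_far = 28
Position 7 (value 12): max_ending_here = 30, max_so_far = 30

Maximum subarray: [4, 9, 0, -2, 5, 12, -10, 12]
Maximum sum: 30

The maximum subarray is [4, 9, 0, -2, 5, 12, -10, 12] with sum 30. This subarray runs from index 0 to index 7.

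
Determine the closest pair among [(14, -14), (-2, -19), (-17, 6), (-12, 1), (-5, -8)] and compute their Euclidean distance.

Computing all pairwise distances among 5 points:

d((14, -14), (-2, -19)) = 16.7631
d((14, -14), (-17, 6)) = 36.8917
d((14, -14), (-12, 1)) = 30.0167
d((14, -14), (-5, -8)) = 19.9249
d((-2, -19), (-17, 6)) = 29.1548
d((-2, -19), (-12, 1)) = 22.3607
d((-2, -19), (-5, -8)) = 11.4018
d((-17, 6), (-12, 1)) = 7.0711 <-- minimum
d((-17, 6), (-5, -8)) = 18.4391
d((-12, 1), (-5, -8)) = 11.4018

Closest pair: (-17, 6) and (-12, 1) with distance 7.0711

The closest pair is (-17, 6) and (-12, 1) with Euclidean distance 7.0711. For 5 points, brute-force pairwise comparison is shown above. For large n, the divide-and-conquer algorithm (sort by x, recurse on halves, check the dividing strip) achieves O(n log n).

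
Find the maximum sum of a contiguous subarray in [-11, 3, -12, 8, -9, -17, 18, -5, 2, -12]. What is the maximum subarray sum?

Using Kadane's algorithm on [-11, 3, -12, 8, -9, -17, 18, -5, 2, -12]:

Scanning through the array:
Position 1 (value 3): max_ending_here = 3, max_so_far = 3
Position 2 (value -12): max_ending_here = -9, max_so_far = 3
Position 3 (value 8): max_ending_here = 8, max_so_far = 8
Position 4 (value -9): max_ending_here = -1, max_so_far = 8
Position 5 (value -17): max_ending_here = -17, max_so_far = 8
Position 6 (value 18): max_ending_here = 18, max_so_far = 18
Position 7 (value -5): max_ending_here = 13, max_so_far = 18
Position 8 (value 2): max_ending_here = 15, max_so_far = 18
Position 9 (value -12): max_ending_here = 3, max_so_far = 18

Maximum subarray: [18]
Maximum sum: 18

The maximum subarray is [18] with sum 18. This subarray runs from index 6 to index 6.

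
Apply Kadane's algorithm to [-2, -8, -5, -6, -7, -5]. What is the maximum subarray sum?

Using Kadane's algorithm on [-2, -8, -5, -6, -7, -5]:

Scanning through the array:
Position 1 (value -8): max_ending_here = -8, max_so_far = -2
Position 2 (value -5): max_ending_here = -5, max_so_far = -2
Position 3 (value -6): max_ending_here = -6, max_so_far = -2
Position 4 (value -7): max_ending_here = -7, max_so_far = -2
Position 5 (value -5): max_ending_here = -5, max_so_far = -2

Maximum subarray: [-2]
Maximum sum: -2

The maximum subarray is [-2] with sum -2. This subarray runs from index 0 to index 0.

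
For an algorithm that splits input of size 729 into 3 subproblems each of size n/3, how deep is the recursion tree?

For divide and conquer with division factor 3:

Problem sizes at each level:
Level 0: 729
Level 1: 243
Level 2: 81
Level 3: 27
Level 4: 9
Level 5: 3
Level 6: 1

The root is level 0 and the size-1 base case is level 6 (the tree spans levels 0 through 6, i.e. 7 levels counting the root), so the depth is the number of divisions: log_3(729) = 6

The recursion tree depth is log_3(729) = 6. At each level, the problem size is divided by 3, so it takes 6 divisions to reduce to a base case of size 1. The algorithm makes 3 recursive calls at each level.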